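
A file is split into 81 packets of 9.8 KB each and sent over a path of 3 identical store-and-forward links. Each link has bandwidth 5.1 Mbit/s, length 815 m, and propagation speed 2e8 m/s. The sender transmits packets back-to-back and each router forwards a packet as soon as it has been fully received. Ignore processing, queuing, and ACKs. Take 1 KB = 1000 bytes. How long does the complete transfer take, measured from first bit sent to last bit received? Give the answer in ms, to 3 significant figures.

Per-hop transmission t_tx = L/R = 78400/5100000 = 15.3725 ms.
Per-hop propagation t_prop = 815/200000000 = 0.004075 ms.
Pipeline fill: first packet needs 3·t_tx to clear all hops; remaining 80 packets each add one t_tx.
Total = (3+81-1)·t_tx + 3·t_prop = 83·15.3725 + 3·0.004075 = 1280 ms.

1280 ms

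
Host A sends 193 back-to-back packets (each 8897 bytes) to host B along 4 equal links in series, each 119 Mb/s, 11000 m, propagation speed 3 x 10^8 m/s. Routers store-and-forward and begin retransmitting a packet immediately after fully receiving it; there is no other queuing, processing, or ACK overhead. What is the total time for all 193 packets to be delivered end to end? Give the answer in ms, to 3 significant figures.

Per-hop transmission t_tx = L/R = 71176/119000000 = 0.598118 ms.
Per-hop propagation t_prop = 11000/300000000 = 0.0366667 ms.
Pipeline fill: first packet needs 4·t_tx to clear all hops; remaining 192 packets each add one t_tx.
Total = (4+193-1)·t_tx + 4·t_prop = 196·0.598118 + 4·0.0366667 = 117 ms.

117 ms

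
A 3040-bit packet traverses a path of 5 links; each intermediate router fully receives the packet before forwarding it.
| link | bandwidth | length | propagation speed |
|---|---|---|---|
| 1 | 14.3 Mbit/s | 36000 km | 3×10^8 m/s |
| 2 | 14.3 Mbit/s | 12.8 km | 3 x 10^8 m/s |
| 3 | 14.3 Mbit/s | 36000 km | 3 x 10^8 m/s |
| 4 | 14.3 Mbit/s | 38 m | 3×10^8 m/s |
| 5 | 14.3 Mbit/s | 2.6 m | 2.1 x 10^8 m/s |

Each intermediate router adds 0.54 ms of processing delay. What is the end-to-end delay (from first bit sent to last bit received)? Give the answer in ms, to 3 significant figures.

Transmission delay per hop = L/R = 3040/14300000 = 0.212587 ms; 5 hops → 1.06294 ms.
Propagation delays (d/s per hop): 120, 0.0426667, 120, 0.000126667, 1.2381e-05 ms; sum = 240.043 ms.
Processing at 4 router(s): 4 × 0.54 ms = 2.16 ms.
End-to-end = 243 ms.

243 ms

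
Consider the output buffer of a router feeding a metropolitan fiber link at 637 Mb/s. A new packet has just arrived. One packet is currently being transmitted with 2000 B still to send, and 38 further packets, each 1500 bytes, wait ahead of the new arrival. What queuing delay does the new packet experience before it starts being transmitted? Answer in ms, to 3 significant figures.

0.741 ms

Each queued packet: L/R = 12000/637000000 = 0.0188383 ms.
38 queued → 0.715856 ms.
Plus remaining 16000 bits of current packet: 0.0251177 ms.
Queuing delay = 0.741 ms.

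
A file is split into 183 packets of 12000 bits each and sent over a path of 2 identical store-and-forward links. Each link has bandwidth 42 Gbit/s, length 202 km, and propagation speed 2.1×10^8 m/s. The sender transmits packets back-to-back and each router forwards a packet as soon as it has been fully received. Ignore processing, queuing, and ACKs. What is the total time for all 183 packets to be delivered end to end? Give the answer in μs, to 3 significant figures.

Per-hop transmission t_tx = L/R = 12000/42000000000 = 0.285714 μs.
Per-hop propagation t_prop = 202000/210000000 = 961.905 μs.
Pipeline fill: first packet needs 2·t_tx to clear all hops; remaining 182 packets each add one t_tx.
Total = (2+183-1)·t_tx + 2·t_prop = 184·0.285714 + 2·961.905 = 1980 μs.

1980 μs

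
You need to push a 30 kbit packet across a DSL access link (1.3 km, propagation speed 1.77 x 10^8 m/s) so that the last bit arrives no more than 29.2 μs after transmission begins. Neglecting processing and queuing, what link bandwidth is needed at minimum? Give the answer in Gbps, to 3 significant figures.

Propagation delay = 1300 / 177000000 = 7.34463 μs.
Transmission budget = 29.2 − 7.34463 = 21.8554 μs.
R ≥ L / t_tx = 30000 bits / 2.18554e-05 s = 1.37 Gbps.

1.37 Gbps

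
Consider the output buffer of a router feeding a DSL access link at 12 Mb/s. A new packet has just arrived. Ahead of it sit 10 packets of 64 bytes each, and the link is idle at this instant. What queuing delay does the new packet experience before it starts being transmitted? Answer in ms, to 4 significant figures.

0.4267 ms

Each queued packet: L/R = 512/12000000 = 0.0426667 ms.
10 queued → 0.426667 ms.
Queuing delay = 0.4267 ms.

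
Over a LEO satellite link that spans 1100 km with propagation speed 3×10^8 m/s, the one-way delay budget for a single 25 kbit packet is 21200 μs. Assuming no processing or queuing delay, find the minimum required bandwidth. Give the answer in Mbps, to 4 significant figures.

1.426 Mbps

Propagation delay = 1100000 / 300000000 = 3666.67 μs.
Transmission budget = 21200 − 3666.67 = 17533.3 μs.
R ≥ L / t_tx = 25000 bits / 0.0175333 s = 1.426 Mbps.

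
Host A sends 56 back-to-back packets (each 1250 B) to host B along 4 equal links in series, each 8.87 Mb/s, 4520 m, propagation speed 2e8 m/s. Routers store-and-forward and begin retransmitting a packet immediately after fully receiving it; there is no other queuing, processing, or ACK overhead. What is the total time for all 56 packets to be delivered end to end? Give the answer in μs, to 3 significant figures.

Per-hop transmission t_tx = L/R = 10000/8870000 = 1127.4 μs.
Per-hop propagation t_prop = 4520/200000000 = 22.6 μs.
Pipeline fill: first packet needs 4·t_tx to clear all hops; remaining 55 packets each add one t_tx.
Total = (4+56-1)·t_tx + 4·t_prop = 59·1127.4 + 4·22.6 = 66600 μs.

66600 μs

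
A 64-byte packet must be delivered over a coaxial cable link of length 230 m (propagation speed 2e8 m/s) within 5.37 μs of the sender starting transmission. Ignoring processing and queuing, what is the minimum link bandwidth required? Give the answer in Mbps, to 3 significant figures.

121 Mbps

L = 512 bits.
Propagation delay = 230 / 200000000 = 1.15 μs.
Transmission budget = 5.37 − 1.15 = 4.22 μs.
R ≥ L / t_tx = 512 bits / 4.22e-06 s = 121 Mbps.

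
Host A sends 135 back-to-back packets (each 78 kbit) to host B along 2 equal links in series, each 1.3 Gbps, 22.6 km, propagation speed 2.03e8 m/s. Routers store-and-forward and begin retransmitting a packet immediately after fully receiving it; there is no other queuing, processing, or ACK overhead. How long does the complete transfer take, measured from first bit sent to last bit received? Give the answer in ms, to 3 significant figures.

Per-hop transmission t_tx = L/R = 78000/1300000000 = 0.06 ms.
Per-hop propagation t_prop = 22600/2.03e+08 = 0.11133 ms.
Pipeline fill: first packet needs 2·t_tx to clear all hops; remaining 134 packets each add one t_tx.
Total = (2+135-1)·t_tx + 2·t_prop = 136·0.06 + 2·0.11133 = 8.38 ms.

8.38 ms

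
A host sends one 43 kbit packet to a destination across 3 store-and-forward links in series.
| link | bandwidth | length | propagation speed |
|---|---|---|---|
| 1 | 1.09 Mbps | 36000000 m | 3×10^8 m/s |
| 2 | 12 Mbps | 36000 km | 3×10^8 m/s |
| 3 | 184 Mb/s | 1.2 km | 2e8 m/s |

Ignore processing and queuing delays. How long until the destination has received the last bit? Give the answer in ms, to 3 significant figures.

L = 43000 bits.
Transmission delays (L/R per hop): 39.4495, 3.58333, 0.233696 ms; sum = 43.2666 ms.
Propagation delays (d/s per hop): 120, 120, 0.006 ms; sum = 240.006 ms.
End-to-end = 283 ms.

283 ms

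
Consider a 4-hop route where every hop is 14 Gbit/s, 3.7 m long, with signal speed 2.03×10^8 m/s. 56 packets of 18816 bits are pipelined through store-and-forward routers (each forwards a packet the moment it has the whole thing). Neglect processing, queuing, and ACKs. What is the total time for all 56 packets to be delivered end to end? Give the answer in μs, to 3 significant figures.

79.4 μs

Per-hop transmission t_tx = L/R = 18816/14000000000 = 1.344 μs.
Per-hop propagation t_prop = 3.7/2.03e+08 = 0.0182266 μs.
Pipeline fill: first packet needs 4·t_tx to clear all hops; remaining 55 packets each add one t_tx.
Total = (4+56-1)·t_tx + 4·t_prop = 59·1.344 + 4·0.0182266 = 79.4 μs.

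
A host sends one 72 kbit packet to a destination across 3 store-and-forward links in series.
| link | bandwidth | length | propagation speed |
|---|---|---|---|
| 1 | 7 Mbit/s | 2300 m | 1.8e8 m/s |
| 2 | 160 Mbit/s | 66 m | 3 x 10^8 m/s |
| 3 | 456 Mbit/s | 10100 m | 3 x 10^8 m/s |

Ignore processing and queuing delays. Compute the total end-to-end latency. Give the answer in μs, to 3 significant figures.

L = 72000 bits.
Transmission delays (L/R per hop): 10285.7, 450, 157.895 μs; sum = 10893.6 μs.
Propagation delays (d/s per hop): 12.7778, 0.22, 33.6667 μs; sum = 46.6644 μs.
End-to-end = 10900 μs.

10900 μs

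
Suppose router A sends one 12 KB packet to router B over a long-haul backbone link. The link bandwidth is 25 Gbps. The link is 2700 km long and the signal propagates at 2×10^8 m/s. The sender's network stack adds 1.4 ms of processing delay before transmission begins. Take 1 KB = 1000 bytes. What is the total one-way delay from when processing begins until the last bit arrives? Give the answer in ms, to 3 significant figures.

14.9 ms

L = 96000 bits.
Transmission delay = L/R = 96000 / 25000000000 = 0.00384 ms.
Propagation delay = d/s = 2700000 m / 200000000 m/s = 13.5 ms.
Plus processing delay 1.4 ms = 1.4 ms.
Total = 14.9 ms.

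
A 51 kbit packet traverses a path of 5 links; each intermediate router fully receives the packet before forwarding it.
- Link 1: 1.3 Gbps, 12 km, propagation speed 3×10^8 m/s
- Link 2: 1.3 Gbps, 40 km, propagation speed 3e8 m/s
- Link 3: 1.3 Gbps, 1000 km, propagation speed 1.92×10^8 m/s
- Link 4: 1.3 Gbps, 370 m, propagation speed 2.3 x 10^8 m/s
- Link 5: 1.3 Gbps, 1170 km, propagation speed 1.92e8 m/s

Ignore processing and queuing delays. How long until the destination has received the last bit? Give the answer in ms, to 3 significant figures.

11.7 ms

L = 51000 bits.
Transmission delay per hop = L/R = 51000/1300000000 = 0.0392308 ms; 5 hops → 0.196154 ms.
Propagation delays (d/s per hop): 0.04, 0.133333, 5.20833, 0.0016087, 6.09375 ms; sum = 11.477 ms.
End-to-end = 11.7 ms.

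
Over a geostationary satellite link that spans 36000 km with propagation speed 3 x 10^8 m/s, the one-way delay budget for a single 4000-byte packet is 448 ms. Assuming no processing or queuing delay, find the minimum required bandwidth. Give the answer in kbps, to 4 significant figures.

97.56 kbps

L = 32000 bits.
Propagation delay = 36000000 / 300000000 = 120 ms.
Transmission budget = 448 − 120 = 328 ms.
R ≥ L / t_tx = 32000 bits / 0.328 s = 97.56 kbps.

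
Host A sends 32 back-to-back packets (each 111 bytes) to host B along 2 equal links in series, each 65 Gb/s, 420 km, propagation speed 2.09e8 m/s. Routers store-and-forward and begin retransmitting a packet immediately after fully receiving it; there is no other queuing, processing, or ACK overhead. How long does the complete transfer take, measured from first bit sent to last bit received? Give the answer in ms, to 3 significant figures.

4.02 ms

Per-hop transmission t_tx = L/R = 888/65000000000 = 1.36615e-05 ms.
Per-hop propagation t_prop = 420000/209000000 = 2.00957 ms.
Pipeline fill: first packet needs 2·t_tx to clear all hops; remaining 31 packets each add one t_tx.
Total = (2+32-1)·t_tx + 2·t_prop = 33·1.36615e-05 + 2·2.00957 = 4.02 ms.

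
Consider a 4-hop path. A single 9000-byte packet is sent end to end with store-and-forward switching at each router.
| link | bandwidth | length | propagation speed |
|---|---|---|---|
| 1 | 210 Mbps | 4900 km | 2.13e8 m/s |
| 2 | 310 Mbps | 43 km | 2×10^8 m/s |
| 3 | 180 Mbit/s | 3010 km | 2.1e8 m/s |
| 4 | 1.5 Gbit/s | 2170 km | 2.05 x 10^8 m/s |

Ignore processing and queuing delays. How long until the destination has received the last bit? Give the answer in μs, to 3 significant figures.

L = 9000 × 8 = 72000 bits.
Transmission delays (L/R per hop): 342.857, 232.258, 400, 48 μs; sum = 1023.12 μs.
Propagation delays (d/s per hop): 23004.7, 215, 14333.3, 10585.4 μs; sum = 48138.4 μs.
End-to-end = 49200 μs.

49200 μs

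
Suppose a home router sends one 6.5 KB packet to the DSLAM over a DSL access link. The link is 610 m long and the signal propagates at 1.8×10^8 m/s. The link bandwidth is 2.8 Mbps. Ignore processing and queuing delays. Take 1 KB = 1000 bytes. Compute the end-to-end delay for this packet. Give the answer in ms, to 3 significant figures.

L = 52000 bits.
Transmission delay = L/R = 52000 / 2800000 = 18.5714 ms.
Propagation delay = d/s = 610 m / 180000000 m/s = 0.00338889 ms.
Total = 18.6 ms.

18.6 ms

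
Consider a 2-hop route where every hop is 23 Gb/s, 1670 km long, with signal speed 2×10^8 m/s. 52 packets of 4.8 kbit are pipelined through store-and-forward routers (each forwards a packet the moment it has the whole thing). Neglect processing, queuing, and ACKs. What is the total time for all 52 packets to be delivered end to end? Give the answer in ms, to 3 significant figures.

16.7 ms

Per-hop transmission t_tx = L/R = 4800/23000000000 = 0.000208696 ms.
Per-hop propagation t_prop = 1670000/200000000 = 8.35 ms.
Pipeline fill: first packet needs 2·t_tx to clear all hops; remaining 51 packets each add one t_tx.
Total = (2+52-1)·t_tx + 2·t_prop = 53·0.000208696 + 2·8.35 = 16.7 ms.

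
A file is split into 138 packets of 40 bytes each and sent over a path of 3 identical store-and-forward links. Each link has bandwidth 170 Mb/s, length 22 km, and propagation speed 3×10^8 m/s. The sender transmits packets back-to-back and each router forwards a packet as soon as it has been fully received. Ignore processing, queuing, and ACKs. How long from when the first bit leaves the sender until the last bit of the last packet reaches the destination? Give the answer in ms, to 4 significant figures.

0.4835 ms

Per-hop transmission t_tx = L/R = 320/170000000 = 0.00188235 ms.
Per-hop propagation t_prop = 22000/300000000 = 0.0733333 ms.
Pipeline fill: first packet needs 3·t_tx to clear all hops; remaining 137 packets each add one t_tx.
Total = (3+138-1)·t_tx + 3·t_prop = 140·0.00188235 + 3·0.0733333 = 0.4835 ms.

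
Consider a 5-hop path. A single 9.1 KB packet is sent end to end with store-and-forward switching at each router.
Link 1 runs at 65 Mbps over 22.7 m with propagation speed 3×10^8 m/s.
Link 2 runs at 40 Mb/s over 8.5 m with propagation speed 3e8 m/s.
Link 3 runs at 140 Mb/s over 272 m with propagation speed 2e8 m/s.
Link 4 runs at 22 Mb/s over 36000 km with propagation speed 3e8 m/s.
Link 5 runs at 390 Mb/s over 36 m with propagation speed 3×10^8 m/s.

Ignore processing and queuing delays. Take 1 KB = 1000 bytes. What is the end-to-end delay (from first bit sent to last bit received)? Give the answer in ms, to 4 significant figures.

L = 72800 bits.
Transmission delays (L/R per hop): 1.12, 1.82, 0.52, 3.30909, 0.186667 ms; sum = 6.95576 ms.
Propagation delays (d/s per hop): 7.56667e-05, 2.83333e-05, 0.00136, 120, 0.00012 ms; sum = 120.002 ms.
End-to-end = 127.0 ms.

127.0 ms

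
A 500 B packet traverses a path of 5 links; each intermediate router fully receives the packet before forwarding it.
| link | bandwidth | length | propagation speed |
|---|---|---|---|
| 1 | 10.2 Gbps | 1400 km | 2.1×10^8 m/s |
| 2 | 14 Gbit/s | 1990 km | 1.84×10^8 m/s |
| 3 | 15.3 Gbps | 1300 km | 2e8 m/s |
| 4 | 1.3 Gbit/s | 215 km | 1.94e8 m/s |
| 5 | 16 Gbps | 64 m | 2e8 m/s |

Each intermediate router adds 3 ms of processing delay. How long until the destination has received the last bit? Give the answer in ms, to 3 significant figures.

L = 500 × 8 = 4000 bits.
Transmission delays (L/R per hop): 0.000392157, 0.000285714, 0.000261438, 0.00307692, 0.00025 ms; sum = 0.00426623 ms.
Propagation delays (d/s per hop): 6.66667, 10.8152, 6.5, 1.10825, 0.00032 ms; sum = 25.0905 ms.
Processing at 4 router(s): 4 × 3 ms = 12 ms.
End-to-end = 37.1 ms.

37.1 ms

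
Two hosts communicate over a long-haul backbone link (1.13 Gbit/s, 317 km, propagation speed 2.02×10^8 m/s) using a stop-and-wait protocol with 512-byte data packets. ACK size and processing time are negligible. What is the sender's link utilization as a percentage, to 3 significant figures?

0.115 %

t_tx = L/R = 4096/1130000000 = 3.62478e-06 s.
t_prop = 317000/202000000 = 0.00156931 s; RTT = 0.00313861 s.
Cycle = t_tx + RTT = 0.00314224 s.
Utilization = t_tx / cycle = 3.62478e-06/0.00314224 = 0.115 %.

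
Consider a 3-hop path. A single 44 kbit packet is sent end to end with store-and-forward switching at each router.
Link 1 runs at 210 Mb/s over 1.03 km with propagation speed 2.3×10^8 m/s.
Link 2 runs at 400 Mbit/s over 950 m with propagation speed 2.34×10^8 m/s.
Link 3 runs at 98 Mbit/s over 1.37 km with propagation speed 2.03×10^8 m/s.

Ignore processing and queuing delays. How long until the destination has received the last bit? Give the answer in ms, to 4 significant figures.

L = 44000 bits.
Transmission delays (L/R per hop): 0.209524, 0.11, 0.44898 ms; sum = 0.768503 ms.
Propagation delays (d/s per hop): 0.00447826, 0.00405983, 0.00674877 ms; sum = 0.0152869 ms.
End-to-end = 0.7838 ms.

0.7838 ms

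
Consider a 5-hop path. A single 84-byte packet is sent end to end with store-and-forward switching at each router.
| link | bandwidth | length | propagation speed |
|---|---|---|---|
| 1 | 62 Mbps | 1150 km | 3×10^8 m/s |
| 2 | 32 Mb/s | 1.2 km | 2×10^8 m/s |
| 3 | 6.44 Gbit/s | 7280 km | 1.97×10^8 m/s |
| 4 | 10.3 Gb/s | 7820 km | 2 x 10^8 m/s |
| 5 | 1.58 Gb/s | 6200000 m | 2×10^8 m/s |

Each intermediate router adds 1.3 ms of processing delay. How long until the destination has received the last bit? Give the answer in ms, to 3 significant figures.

L = 84 × 8 = 672 bits.
Transmission delays (L/R per hop): 0.0108387, 0.021, 0.000104348, 6.52427e-05, 0.000425316 ms; sum = 0.0324336 ms.
Propagation delays (d/s per hop): 3.83333, 0.006, 36.9543, 39.1, 31 ms; sum = 110.894 ms.
Processing at 4 router(s): 4 × 1.3 ms = 5.2 ms.
End-to-end = 116 ms.

116 ms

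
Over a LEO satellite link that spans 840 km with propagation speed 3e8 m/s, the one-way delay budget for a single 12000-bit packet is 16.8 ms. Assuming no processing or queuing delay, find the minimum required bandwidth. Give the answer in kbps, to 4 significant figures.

857.1 kbps

Propagation delay = 840000 / 300000000 = 2.8 ms.
Transmission budget = 16.8 − 2.8 = 14 ms.
R ≥ L / t_tx = 12000 bits / 0.014 s = 857.1 kbps.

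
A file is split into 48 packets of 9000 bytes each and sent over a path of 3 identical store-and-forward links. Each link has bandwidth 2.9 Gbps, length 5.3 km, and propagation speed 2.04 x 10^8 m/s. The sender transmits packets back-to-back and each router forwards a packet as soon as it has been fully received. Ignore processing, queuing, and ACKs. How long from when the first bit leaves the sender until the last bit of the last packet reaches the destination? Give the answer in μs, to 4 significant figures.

Per-hop transmission t_tx = L/R = 72000/2900000000 = 24.8276 μs.
Per-hop propagation t_prop = 5300/204000000 = 25.9804 μs.
Pipeline fill: first packet needs 3·t_tx to clear all hops; remaining 47 packets each add one t_tx.
Total = (3+48-1)·t_tx + 3·t_prop = 50·24.8276 + 3·25.9804 = 1319 μs.

1319 μs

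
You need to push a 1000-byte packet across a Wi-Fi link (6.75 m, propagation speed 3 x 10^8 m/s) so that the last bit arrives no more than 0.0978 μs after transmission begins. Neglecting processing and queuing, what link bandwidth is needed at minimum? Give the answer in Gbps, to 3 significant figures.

L = 8000 bits.
Propagation delay = 6.75 / 300000000 = 0.0225 μs.
Transmission budget = 0.0978 − 0.0225 = 0.0753 μs.
R ≥ L / t_tx = 8000 bits / 7.53e-08 s = 106 Gbps.

106 Gbps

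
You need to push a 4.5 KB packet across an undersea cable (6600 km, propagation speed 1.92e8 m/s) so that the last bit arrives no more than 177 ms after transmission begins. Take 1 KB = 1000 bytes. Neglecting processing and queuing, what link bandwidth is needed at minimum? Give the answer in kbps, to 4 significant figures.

252.4 kbps

L = 36000 bits.
Propagation delay = 6600000 / 192000000 = 34.375 ms.
Transmission budget = 177 − 34.375 = 142.625 ms.
R ≥ L / t_tx = 36000 bits / 0.142625 s = 252.4 kbps.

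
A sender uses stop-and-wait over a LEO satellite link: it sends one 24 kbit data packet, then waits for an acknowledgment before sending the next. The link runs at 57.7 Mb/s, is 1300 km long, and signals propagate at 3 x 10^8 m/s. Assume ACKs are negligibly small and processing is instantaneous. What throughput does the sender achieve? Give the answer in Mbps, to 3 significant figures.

t_tx = L/R = 24000/57700000 = 0.000415945 s.
t_prop = 1300000/300000000 = 0.00433333 s; RTT = 0.00866667 s.
Cycle = t_tx + RTT = 0.00908261 s.
Throughput = L / cycle = 24000 / 0.00908261 = 2.64 Mbps.

2.64 Mbps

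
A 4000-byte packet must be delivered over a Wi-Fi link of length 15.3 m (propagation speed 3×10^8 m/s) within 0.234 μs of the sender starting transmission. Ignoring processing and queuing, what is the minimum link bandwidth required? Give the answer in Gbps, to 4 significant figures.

L = 32000 bits.
Propagation delay = 15.3 / 300000000 = 0.051 μs.
Transmission budget = 0.234 − 0.051 = 0.183 μs.
R ≥ L / t_tx = 32000 bits / 1.83e-07 s = 174.9 Gbps.

174.9 Gbps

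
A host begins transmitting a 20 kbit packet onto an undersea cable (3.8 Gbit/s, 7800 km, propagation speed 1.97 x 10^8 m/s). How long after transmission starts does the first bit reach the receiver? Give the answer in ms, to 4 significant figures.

39.59 ms

First bit experiences only propagation delay: d/s = 7800000/197000000 = 39.59 ms.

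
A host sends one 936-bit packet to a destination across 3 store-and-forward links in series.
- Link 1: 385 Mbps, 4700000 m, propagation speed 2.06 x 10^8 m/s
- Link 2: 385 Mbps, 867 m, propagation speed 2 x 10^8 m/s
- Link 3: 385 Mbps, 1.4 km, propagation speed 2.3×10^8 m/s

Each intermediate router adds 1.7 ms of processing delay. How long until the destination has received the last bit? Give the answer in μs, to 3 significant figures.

Transmission delay per hop = L/R = 936/385000000 = 2.43117 μs; 3 hops → 7.29351 μs.
Propagation delays (d/s per hop): 22815.5, 4.335, 6.08696 μs; sum = 22826 μs.
Processing at 2 router(s): 2 × 1.7 ms = 3400 μs.
End-to-end = 26200 μs.

26200 μs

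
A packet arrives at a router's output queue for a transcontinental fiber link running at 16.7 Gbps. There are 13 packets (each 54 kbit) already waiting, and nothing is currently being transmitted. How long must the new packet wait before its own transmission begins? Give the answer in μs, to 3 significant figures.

42.0 μs

Each queued packet: L/R = 54000/16700000000 = 3.23353 μs.
13 queued → 42.0359 μs.
Queuing delay = 42.0 μs.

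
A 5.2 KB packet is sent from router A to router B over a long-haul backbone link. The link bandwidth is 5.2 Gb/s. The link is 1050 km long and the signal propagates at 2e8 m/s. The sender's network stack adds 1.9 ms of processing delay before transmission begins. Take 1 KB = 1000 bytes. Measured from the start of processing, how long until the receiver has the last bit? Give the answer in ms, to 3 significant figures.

7.16 ms

L = 41600 bits.
Transmission delay = L/R = 41600 / 5200000000 = 0.008 ms.
Propagation delay = d/s = 1050000 m / 200000000 m/s = 5.25 ms.
Plus processing delay 1.9 ms = 1.9 ms.
Total = 7.16 ms.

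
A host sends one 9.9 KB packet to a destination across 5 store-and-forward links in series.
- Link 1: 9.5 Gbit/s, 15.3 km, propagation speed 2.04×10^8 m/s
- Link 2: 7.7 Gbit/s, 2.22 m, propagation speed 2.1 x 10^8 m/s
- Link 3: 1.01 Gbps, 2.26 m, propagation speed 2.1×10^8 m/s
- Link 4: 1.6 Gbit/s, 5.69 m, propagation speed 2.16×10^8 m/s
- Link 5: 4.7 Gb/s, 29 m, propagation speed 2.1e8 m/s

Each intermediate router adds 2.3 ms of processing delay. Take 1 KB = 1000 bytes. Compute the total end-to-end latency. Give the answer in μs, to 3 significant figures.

L = 79200 bits.
Transmission delays (L/R per hop): 8.33684, 10.2857, 78.4158, 49.5, 16.8511 μs; sum = 163.389 μs.
Propagation delays (d/s per hop): 75, 0.0105714, 0.0107619, 0.0263426, 0.138095 μs; sum = 75.1858 μs.
Processing at 4 router(s): 4 × 2.3 ms = 9200 μs.
End-to-end = 9440 μs.

9440 μs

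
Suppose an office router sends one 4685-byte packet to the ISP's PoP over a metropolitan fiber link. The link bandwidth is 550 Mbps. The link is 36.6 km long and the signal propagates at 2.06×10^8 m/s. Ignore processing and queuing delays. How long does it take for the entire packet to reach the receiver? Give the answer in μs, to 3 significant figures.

L = 4685 × 8 = 37480 bits.
Transmission delay = L/R = 37480 / 550000000 = 68.1455 μs.
Propagation delay = d/s = 36600 m / 206000000 m/s = 177.67 μs.
Total = 246 μs.

246 μs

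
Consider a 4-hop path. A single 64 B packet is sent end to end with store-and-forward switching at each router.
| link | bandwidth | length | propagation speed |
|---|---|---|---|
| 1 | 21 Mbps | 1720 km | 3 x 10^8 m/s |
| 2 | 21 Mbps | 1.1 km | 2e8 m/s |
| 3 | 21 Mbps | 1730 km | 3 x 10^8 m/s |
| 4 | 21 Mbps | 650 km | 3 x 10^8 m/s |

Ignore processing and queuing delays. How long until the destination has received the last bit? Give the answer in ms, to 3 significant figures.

L = 64 × 8 = 512 bits.
Transmission delay per hop = L/R = 512/21000000 = 0.024381 ms; 4 hops → 0.0975238 ms.
Propagation delays (d/s per hop): 5.73333, 0.0055, 5.76667, 2.16667 ms; sum = 13.6722 ms.
End-to-end = 13.8 ms.

13.8 ms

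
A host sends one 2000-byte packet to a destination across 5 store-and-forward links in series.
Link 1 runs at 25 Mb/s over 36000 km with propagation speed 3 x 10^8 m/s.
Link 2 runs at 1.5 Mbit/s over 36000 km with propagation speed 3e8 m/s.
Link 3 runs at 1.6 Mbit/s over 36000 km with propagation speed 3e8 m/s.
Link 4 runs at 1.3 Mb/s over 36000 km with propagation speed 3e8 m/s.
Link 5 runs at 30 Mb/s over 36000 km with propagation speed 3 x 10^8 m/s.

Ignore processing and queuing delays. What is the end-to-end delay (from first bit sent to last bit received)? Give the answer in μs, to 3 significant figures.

L = 2000 × 8 = 16000 bits.
Transmission delays (L/R per hop): 640, 10666.7, 10000, 12307.7, 533.333 μs; sum = 34147.7 μs.
Propagation delays (d/s per hop): 120000, 120000, 120000, 120000, 120000 μs; sum = 600000 μs.
End-to-end = 634000 μs.

634000 μs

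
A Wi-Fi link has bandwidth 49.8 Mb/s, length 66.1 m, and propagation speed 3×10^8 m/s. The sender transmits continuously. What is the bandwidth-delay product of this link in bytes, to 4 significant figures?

1.372 bytes

Propagation delay = 66.1 / 300000000 = 2.20333e-07 s.
BDP = R × t_prop = 49800000 × 2.20333e-07 = 10.9726 bits.
In bytes: 10.9726/8 = 1.372 bytes.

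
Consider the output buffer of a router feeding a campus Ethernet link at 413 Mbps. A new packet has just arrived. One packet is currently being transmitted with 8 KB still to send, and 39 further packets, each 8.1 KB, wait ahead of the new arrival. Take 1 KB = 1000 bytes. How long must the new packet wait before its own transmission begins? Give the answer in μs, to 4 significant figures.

Each queued packet: L/R = 64800/413000000 = 156.901 μs.
39 queued → 6119.13 μs.
Plus remaining 64000 bits of current packet: 154.964 μs.
Queuing delay = 6274 μs.

6274 μs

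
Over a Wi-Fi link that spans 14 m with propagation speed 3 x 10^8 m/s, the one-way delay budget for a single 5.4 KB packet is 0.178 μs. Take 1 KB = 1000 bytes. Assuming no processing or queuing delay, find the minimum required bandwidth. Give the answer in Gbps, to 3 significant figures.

L = 43200 bits.
Propagation delay = 14 / 300000000 = 0.0466667 μs.
Transmission budget = 0.178 − 0.0466667 = 0.131333 μs.
R ≥ L / t_tx = 43200 bits / 1.31333e-07 s = 329 Gbps.

329 Gbps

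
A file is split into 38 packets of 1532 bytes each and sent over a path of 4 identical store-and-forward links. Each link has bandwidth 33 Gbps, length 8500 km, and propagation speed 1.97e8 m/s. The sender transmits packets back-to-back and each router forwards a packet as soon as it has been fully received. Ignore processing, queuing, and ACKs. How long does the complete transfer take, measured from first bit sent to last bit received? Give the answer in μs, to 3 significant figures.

173000 μs

Per-hop transmission t_tx = L/R = 12256/33000000000 = 0.371394 μs.
Per-hop propagation t_prop = 8500000/197000000 = 43147.2 μs.
Pipeline fill: first packet needs 4·t_tx to clear all hops; remaining 37 packets each add one t_tx.
Total = (4+38-1)·t_tx + 4·t_prop = 41·0.371394 + 4·43147.2 = 173000 μs.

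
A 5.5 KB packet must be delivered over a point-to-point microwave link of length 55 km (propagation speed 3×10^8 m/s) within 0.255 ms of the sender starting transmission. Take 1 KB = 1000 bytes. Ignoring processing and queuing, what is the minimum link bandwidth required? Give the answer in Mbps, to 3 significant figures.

L = 44000 bits.
Propagation delay = 55000 / 300000000 = 0.183333 ms.
Transmission budget = 0.255 − 0.183333 = 0.0716667 ms.
R ≥ L / t_tx = 44000 bits / 7.16667e-05 s = 614 Mbps.

614 Mbps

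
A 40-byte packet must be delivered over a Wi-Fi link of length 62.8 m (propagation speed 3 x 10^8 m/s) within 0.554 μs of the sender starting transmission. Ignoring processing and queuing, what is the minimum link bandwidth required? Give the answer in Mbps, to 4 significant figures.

928.4 Mbps

L = 320 bits.
Propagation delay = 62.8 / 300000000 = 0.209333 μs.
Transmission budget = 0.554 − 0.209333 = 0.344667 μs.
R ≥ L / t_tx = 320 bits / 3.44667e-07 s = 928.4 Mbps.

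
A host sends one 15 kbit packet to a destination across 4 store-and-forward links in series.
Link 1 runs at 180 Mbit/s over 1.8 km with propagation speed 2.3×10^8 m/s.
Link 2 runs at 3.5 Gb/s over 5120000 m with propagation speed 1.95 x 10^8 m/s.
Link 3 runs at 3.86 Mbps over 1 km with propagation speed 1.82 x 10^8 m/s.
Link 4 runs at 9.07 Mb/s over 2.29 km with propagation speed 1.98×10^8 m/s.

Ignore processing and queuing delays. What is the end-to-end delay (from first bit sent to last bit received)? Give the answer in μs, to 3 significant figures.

31900 μs

L = 15000 bits.
Transmission delays (L/R per hop): 83.3333, 4.28571, 3886.01, 1653.8 μs; sum = 5627.43 μs.
Propagation delays (d/s per hop): 7.82609, 26256.4, 5.49451, 11.5657 μs; sum = 26281.3 μs.
End-to-end = 31900 μs.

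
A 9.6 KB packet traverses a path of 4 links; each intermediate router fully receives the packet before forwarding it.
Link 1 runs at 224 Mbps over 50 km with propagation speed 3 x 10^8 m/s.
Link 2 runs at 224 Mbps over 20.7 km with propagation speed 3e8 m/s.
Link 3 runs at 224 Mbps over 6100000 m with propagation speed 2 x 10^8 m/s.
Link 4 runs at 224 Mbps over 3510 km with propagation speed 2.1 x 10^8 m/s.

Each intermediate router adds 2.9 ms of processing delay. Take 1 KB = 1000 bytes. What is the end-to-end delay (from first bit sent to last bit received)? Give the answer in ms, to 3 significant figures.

L = 76800 bits.
Transmission delay per hop = L/R = 76800/224000000 = 0.342857 ms; 4 hops → 1.37143 ms.
Propagation delays (d/s per hop): 0.166667, 0.069, 30.5, 16.7143 ms; sum = 47.45 ms.
Processing at 3 router(s): 3 × 2.9 ms = 8.7 ms.
End-to-end = 57.5 ms.

57.5 ms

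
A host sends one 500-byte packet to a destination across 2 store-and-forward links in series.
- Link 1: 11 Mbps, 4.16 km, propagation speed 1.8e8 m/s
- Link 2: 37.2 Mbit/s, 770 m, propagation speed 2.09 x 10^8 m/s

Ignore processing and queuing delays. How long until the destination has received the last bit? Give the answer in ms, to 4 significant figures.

L = 500 × 8 = 4000 bits.
Transmission delays (L/R per hop): 0.363636, 0.107527 ms; sum = 0.471163 ms.
Propagation delays (d/s per hop): 0.0231111, 0.00368421 ms; sum = 0.0267953 ms.
End-to-end = 0.4980 ms.

0.4980 ms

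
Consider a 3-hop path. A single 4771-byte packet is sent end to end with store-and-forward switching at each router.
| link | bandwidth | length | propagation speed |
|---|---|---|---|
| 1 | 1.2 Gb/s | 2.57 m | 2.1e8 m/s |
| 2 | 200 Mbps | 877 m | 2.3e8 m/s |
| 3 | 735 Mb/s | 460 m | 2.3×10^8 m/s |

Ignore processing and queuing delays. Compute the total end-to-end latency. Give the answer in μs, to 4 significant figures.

280.4 μs

L = 4771 × 8 = 38168 bits.
Transmission delays (L/R per hop): 31.8067, 190.84, 51.9293 μs; sum = 274.576 μs.
Propagation delays (d/s per hop): 0.0122381, 3.81304, 2 μs; sum = 5.82528 μs.
End-to-end = 280.4 μs.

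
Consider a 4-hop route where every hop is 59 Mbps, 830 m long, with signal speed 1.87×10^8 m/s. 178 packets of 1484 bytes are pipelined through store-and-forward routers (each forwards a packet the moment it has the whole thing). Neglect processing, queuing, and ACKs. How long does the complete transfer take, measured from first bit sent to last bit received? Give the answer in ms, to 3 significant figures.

36.4 ms

Per-hop transmission t_tx = L/R = 11872/59000000 = 0.20122 ms.
Per-hop propagation t_prop = 830/187000000 = 0.0044385 ms.
Pipeline fill: first packet needs 4·t_tx to clear all hops; remaining 177 packets each add one t_tx.
Total = (4+178-1)·t_tx + 4·t_prop = 181·0.20122 + 4·0.0044385 = 36.4 ms.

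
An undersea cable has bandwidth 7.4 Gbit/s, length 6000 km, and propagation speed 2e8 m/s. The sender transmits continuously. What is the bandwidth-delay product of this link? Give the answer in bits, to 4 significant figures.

Propagation delay = 6000000 / 200000000 = 0.03 s.
BDP = R × t_prop = 7400000000 × 0.03 = 222000000 bits.

222000000 bits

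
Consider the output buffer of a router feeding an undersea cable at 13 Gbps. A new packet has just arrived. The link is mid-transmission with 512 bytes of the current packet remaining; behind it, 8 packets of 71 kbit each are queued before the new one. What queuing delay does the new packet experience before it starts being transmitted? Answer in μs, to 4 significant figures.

Each queued packet: L/R = 71000/13000000000 = 5.46154 μs.
8 queued → 43.6923 μs.
Plus remaining 4096 bits of current packet: 0.315077 μs.
Queuing delay = 44.01 μs.

44.01 μs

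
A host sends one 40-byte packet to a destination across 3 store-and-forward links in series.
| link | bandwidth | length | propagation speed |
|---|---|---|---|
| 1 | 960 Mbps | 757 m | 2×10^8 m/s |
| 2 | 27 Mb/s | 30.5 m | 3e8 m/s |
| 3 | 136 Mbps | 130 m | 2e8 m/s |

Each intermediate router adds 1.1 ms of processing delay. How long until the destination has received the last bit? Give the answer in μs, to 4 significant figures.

L = 40 × 8 = 320 bits.
Transmission delays (L/R per hop): 0.333333, 11.8519, 2.35294 μs; sum = 14.5381 μs.
Propagation delays (d/s per hop): 3.785, 0.101667, 0.65 μs; sum = 4.53667 μs.
Processing at 2 router(s): 2 × 1.1 ms = 2200 μs.
End-to-end = 2219 μs.

2219 μs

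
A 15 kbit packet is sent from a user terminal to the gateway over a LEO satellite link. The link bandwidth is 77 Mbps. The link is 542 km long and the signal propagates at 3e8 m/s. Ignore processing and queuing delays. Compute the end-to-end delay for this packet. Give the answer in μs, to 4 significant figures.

L = 15000 bits.
Transmission delay = L/R = 15000 / 77000000 = 194.805 μs.
Propagation delay = d/s = 542000 m / 300000000 m/s = 1806.67 μs.
Total = 2001 μs.

2001 μs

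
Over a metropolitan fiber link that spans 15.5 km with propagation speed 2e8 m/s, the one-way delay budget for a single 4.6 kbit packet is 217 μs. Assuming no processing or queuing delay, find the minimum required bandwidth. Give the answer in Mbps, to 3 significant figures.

Propagation delay = 15500 / 200000000 = 77.5 μs.
Transmission budget = 217 − 77.5 = 139.5 μs.
R ≥ L / t_tx = 4600 bits / 0.0001395 s = 33.0 Mbps.

33.0 Mbps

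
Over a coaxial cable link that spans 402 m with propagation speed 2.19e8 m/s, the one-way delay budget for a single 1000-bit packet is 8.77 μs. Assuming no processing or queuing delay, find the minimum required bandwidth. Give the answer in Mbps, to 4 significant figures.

144.2 Mbps

Propagation delay = 402 / 219000000 = 1.83562 μs.
Transmission budget = 8.77 − 1.83562 = 6.93438 μs.
R ≥ L / t_tx = 1000 bits / 6.93438e-06 s = 144.2 Mbps.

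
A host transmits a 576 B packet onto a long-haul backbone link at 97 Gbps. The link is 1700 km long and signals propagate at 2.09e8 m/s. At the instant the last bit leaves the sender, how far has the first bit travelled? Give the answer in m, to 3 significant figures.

t_tx = L/R = 4608/97000000000 = 4.75052e-08 s.
Distance = s × t_tx = 209000000 × 4.75052e-08 = 9.93 m.

9.93 m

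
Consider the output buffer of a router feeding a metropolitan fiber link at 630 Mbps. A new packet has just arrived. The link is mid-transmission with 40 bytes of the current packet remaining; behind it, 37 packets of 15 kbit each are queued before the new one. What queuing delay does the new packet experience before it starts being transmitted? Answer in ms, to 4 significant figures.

0.8815 ms

Each queued packet: L/R = 15000/630000000 = 0.0238095 ms.
37 queued → 0.880952 ms.
Plus remaining 320 bits of current packet: 0.000507937 ms.
Queuing delay = 0.8815 ms.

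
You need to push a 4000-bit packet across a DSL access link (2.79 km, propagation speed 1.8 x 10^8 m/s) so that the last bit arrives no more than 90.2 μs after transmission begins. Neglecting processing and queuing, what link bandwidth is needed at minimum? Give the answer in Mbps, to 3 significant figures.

53.5 Mbps

Propagation delay = 2790 / 180000000 = 15.5 μs.
Transmission budget = 90.2 − 15.5 = 74.7 μs.
R ≥ L / t_tx = 4000 bits / 7.47e-05 s = 53.5 Mbps.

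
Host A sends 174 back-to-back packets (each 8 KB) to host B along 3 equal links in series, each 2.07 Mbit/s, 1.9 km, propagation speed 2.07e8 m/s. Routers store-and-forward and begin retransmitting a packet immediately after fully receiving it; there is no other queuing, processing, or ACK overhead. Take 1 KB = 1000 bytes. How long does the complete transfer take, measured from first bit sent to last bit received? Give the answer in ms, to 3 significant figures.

Per-hop transmission t_tx = L/R = 64000/2.07e+06 = 30.9179 ms.
Per-hop propagation t_prop = 1900/2.07e+08 = 0.00917874 ms.
Pipeline fill: first packet needs 3·t_tx to clear all hops; remaining 173 packets each add one t_tx.
Total = (3+174-1)·t_tx + 3·t_prop = 176·30.9179 + 3·0.00917874 = 5440 ms.

5440 ms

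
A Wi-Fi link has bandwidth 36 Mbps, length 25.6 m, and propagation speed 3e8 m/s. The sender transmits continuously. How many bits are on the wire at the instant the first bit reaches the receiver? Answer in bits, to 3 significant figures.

3.07 bits

Propagation delay = 25.6 / 300000000 = 8.53333e-08 s.
BDP = R × t_prop = 36000000 × 8.53333e-08 = 3.072 bits.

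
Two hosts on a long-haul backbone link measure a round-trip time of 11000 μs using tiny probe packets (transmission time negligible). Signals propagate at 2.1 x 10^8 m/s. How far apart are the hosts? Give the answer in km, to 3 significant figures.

One-way propagation = RTT/2 = 5500 μs.
d = s × t = 210000000 × 0.0055 = 1160 km.

1160 km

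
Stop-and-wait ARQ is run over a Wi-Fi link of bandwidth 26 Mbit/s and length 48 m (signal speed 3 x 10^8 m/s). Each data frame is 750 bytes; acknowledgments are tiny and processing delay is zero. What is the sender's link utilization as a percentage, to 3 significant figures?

t_tx = L/R = 6000/26000000 = 0.000230769 s.
t_prop = 48/300000000 = 1.6e-07 s; RTT = 3.2e-07 s.
Cycle = t_tx + RTT = 0.000231089 s.
Utilization = t_tx / cycle = 0.000230769/0.000231089 = 99.9 %.

99.9 %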